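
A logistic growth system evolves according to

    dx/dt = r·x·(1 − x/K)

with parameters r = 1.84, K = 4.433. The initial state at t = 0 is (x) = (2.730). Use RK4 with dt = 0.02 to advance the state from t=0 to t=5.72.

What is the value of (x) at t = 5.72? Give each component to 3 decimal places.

t=0.000: state=(2.730)
step 1 (dt=0.02): k1=(1.930), k2=(1.921), k3=(1.921), k4=(1.913); state += dt/6·(k1+2k2+2k3+k4)
t=0.020: state=(2.768)
t=0.040: state=(2.807)
t=0.060: state=(2.844)
continuing one RK4 step at a time; state shown every 10 steps (Δt=0.2):
t=0.200: state=(3.096)
t=0.400: state=(3.413)
t=0.600: state=(3.673)
t=0.800: state=(3.878)
t=1.000: state=(4.033)
t=1.200: state=(4.149)
t=1.400: state=(4.232)
t=1.600: state=(4.292)
t=1.800: state=(4.334)
t=2.000: state=(4.364)
t=2.200: state=(4.385)
t=2.400: state=(4.400)
t=2.600: state=(4.410)
t=2.800: state=(4.417)
t=3.000: state=(4.422)
t=3.200: state=(4.425)
t=3.400: state=(4.428)
t=3.600: state=(4.429)
t=3.800: state=(4.430)
t=4.000: state=(4.431)
t=4.200: state=(4.432)
t=4.400: state=(4.432)
t=4.600: state=(4.432)
t=4.800: state=(4.433)
t=5.000: state=(4.433)
t=5.200: state=(4.433)
t=5.400: state=(4.433)
t=5.600: state=(4.433)
t=5.720: state=(4.433)

(x) = (4.433)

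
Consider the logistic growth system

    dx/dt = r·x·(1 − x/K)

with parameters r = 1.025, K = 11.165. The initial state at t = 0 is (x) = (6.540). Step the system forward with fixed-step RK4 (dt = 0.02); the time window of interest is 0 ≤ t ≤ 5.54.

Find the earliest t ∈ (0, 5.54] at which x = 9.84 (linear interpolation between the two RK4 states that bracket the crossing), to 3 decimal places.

t = 1.618

t=0.000: state=(6.540)
step 1 (dt=0.02): k1=(2.777), k2=(2.772), k3=(2.772), k4=(2.767); state += dt/6·(k1+2k2+2k3+k4)
t=0.020: state=(6.595)
t=0.040: state=(6.651)
t=0.060: state=(6.706)
continuing one RK4 step at a time; state shown every 10 steps (Δt=0.2):
t=0.200: state=(7.084)
t=0.400: state=(7.599)
t=0.600: state=(8.077)
t=0.800: state=(8.513)
t=1.000: state=(8.905)
t=1.200: state=(9.252)
t=1.400: state=(9.556)
t=1.600: state=(9.818)
next step: t=1.620: state=(9.842) — x has crossed 9.84
linear interpolation between t=1.600 (9.81815) and t=1.620 (9.84224) → t≈1.618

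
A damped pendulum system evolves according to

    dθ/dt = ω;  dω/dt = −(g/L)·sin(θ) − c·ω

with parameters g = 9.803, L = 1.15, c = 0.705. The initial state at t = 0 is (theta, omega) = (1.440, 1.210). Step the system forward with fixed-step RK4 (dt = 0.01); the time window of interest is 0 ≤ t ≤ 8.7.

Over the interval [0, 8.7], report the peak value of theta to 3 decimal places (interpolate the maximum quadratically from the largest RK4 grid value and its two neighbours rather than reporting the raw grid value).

t=0.000: state=(1.440, 1.210)
step 1 (dt=0.01): k1=(1.210, -9.305), k2=(1.163, -9.278), k3=(1.164, -9.278), k4=(1.117, -9.252); state += dt/6·(k1+2k2+2k3+k4)
t=0.010: state=(1.452, 1.117)
t=0.020: state=(1.462, 1.025)
t=0.030: state=(1.472, 0.933)
continuing one RK4 step at a time; state shown every 50 steps (Δt=0.5):
t=0.500: state=(1.009, -2.630)
t=1.000: state=(-0.517, -2.459)
t=1.500: state=(-0.883, 0.969)
t=2.000: state=(0.061, 2.126)
t=2.500: state=(0.634, -0.080)
t=3.000: state=(0.126, -1.522)
t=3.500: state=(-0.413, -0.322)
t=4.000: state=(-0.184, 0.995)
t=4.500: state=(0.248, 0.454)
t=5.000: state=(0.183, -0.601)
t=5.500: state=(-0.135, -0.449)
t=6.000: state=(-0.157, 0.328)
t=6.500: state=(0.062, 0.385)
t=7.000: state=(0.123, -0.151)
t=7.500: state=(-0.018, -0.302)
t=8.000: state=(-0.090, 0.044)
t=8.500: state=(-0.006, 0.221)
t=8.700: state=(0.034, 0.167)
largest grid value and its neighbours: theta(0.130)=1.52073, theta(0.140)=1.52079, theta(0.150)=1.52001
parabola through these three points peaks at t≈0.136 with theta≈1.52087

max theta = 1.521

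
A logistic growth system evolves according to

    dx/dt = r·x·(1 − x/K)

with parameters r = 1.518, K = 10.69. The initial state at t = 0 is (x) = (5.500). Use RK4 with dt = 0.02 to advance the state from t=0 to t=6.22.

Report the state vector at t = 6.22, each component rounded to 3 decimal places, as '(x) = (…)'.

t=0.000: state=(5.500)
step 1 (dt=0.02): k1=(4.053), k2=(4.051), k3=(4.051), k4=(4.049); state += dt/6·(k1+2k2+2k3+k4)
t=0.020: state=(5.581)
t=0.040: state=(5.662)
t=0.060: state=(5.743)
continuing one RK4 step at a time; state shown every 25 steps (Δt=0.5):
t=0.500: state=(7.415)
t=1.000: state=(8.858)
t=1.500: state=(9.746)
t=2.000: state=(10.227)
t=2.500: state=(10.468)
t=3.000: state=(10.585)
t=3.500: state=(10.641)
t=4.000: state=(10.667)
t=4.500: state=(10.679)
t=5.000: state=(10.685)
t=5.500: state=(10.688)
t=6.000: state=(10.689)
t=6.220: state=(10.689)

(x) = (10.689)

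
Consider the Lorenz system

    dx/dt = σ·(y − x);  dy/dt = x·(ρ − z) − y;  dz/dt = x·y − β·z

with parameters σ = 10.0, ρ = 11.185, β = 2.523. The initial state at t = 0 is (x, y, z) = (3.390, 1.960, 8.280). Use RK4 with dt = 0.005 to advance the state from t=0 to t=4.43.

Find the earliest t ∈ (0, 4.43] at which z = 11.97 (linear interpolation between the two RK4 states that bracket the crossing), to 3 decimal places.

t=0.000: state=(3.390, 1.960, 8.280)
step 1 (dt=0.005): k1=(-14.300, 7.888, -14.246), k2=(-13.745, 7.884, -14.160), k3=(-13.759, 7.887, -14.158), k4=(-13.218, 7.884, -14.071); state += dt/6·(k1+2k2+2k3+k4)
t=0.005: state=(3.321, 1.999, 8.209)
t=0.010: state=(3.258, 2.039, 8.139)
t=0.015: state=(3.199, 2.078, 8.070)
continuing one RK4 step at a time; state shown every 40 steps (Δt=0.2):
t=0.200: state=(3.128, 3.770, 6.322)
t=0.400: state=(5.219, 6.537, 7.295)
t=0.600: state=(7.072, 7.135, 11.813)
t=0.605: state=(7.073, 7.075, 11.915)
next step: t=0.610: state=(7.072, 7.012, 12.013) — z has crossed 11.97
linear interpolation between t=0.605 (11.91503) and t=0.610 (12.01321) → t≈0.608

t = 0.608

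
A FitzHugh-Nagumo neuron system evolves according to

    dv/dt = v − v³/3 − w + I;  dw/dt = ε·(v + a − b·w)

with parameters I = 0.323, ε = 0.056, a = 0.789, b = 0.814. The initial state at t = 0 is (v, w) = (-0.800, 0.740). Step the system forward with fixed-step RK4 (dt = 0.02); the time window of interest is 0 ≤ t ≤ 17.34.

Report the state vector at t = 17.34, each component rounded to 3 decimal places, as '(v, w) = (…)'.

(v, w) = (-1.389, -0.200)

t=0.000: state=(-0.800, 0.740)
step 1 (dt=0.02): k1=(-1.046, -0.034), k2=(-1.050, -0.035), k3=(-1.050, -0.035), k4=(-1.053, -0.035); state += dt/6·(k1+2k2+2k3+k4)
t=0.020: state=(-0.821, 0.739)
t=0.040: state=(-0.842, 0.739)
t=0.060: state=(-0.863, 0.738)
continuing one RK4 step at a time; state shown every 50 steps (Δt=1):
t=1.000: state=(-1.676, 0.679)
t=2.000: state=(-1.847, 0.594)
t=3.000: state=(-1.832, 0.510)
t=4.000: state=(-1.799, 0.431)
t=5.000: state=(-1.765, 0.357)
t=6.000: state=(-1.732, 0.289)
t=7.000: state=(-1.699, 0.225)
t=8.000: state=(-1.666, 0.166)
t=9.000: state=(-1.634, 0.112)
t=10.000: state=(-1.603, 0.061)
t=11.000: state=(-1.572, 0.015)
t=12.000: state=(-1.541, -0.028)
t=13.000: state=(-1.512, -0.067)
t=14.000: state=(-1.482, -0.103)
t=15.000: state=(-1.454, -0.135)
t=16.000: state=(-1.425, -0.165)
t=17.000: state=(-1.398, -0.192)
t=17.340: state=(-1.389, -0.200)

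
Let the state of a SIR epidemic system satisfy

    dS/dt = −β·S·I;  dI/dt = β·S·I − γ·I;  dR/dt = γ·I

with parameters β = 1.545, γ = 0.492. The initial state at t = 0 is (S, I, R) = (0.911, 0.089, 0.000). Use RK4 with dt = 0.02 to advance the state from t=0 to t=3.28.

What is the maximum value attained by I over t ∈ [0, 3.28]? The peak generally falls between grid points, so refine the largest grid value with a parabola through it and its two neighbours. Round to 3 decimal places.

max I = 0.347

t=0.000: state=(0.911, 0.089, 0.000)
step 1 (dt=0.02): k1=(-0.125, 0.081, 0.044), k2=(-0.126, 0.082, 0.044), k3=(-0.126, 0.082, 0.044), k4=(-0.127, 0.083, 0.045); state += dt/6·(k1+2k2+2k3+k4)
t=0.020: state=(0.908, 0.091, 0.001)
t=0.040: state=(0.906, 0.092, 0.002)
t=0.060: state=(0.903, 0.094, 0.003)
continuing one RK4 step at a time; state shown every 10 steps (Δt=0.2):
t=0.200: state=(0.884, 0.106, 0.010)
t=0.400: state=(0.853, 0.126, 0.021)
t=0.600: state=(0.817, 0.148, 0.034)
t=0.800: state=(0.778, 0.172, 0.050)
t=1.000: state=(0.735, 0.197, 0.068)
t=1.200: state=(0.689, 0.222, 0.089)
t=1.400: state=(0.641, 0.247, 0.112)
t=1.600: state=(0.592, 0.271, 0.138)
t=1.800: state=(0.542, 0.293, 0.165)
t=2.000: state=(0.494, 0.311, 0.195)
t=2.200: state=(0.447, 0.326, 0.226)
t=2.400: state=(0.404, 0.337, 0.259)
t=2.600: state=(0.363, 0.344, 0.293)
t=2.800: state=(0.327, 0.347, 0.327)
t=3.000: state=(0.293, 0.346, 0.361)
t=3.200: state=(0.264, 0.342, 0.395)
t=3.280: state=(0.253, 0.339, 0.408)
largest grid value and its neighbours: I(2.820)=0.34680, I(2.840)=0.34684, I(2.860)=0.34683
parabola through these three points peaks at t≈2.848 with I≈0.34684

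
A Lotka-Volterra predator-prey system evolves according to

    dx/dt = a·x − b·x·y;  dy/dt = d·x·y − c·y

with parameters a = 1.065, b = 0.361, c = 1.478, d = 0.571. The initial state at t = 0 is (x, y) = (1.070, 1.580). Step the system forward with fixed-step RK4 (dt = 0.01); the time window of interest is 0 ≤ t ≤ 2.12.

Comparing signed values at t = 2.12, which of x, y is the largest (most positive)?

largest component: x

t=0.000: state=(1.070, 1.580)
step 1 (dt=0.01): k1=(0.529, -1.370), k2=(0.533, -1.362), k3=(0.533, -1.362), k4=(0.537, -1.353); state += dt/6·(k1+2k2+2k3+k4)
t=0.010: state=(1.075, 1.566)
t=0.020: state=(1.081, 1.553)
t=0.030: state=(1.086, 1.540)
continuing one RK4 step at a time; state shown every 10 steps (Δt=0.1):
t=0.100: state=(1.127, 1.451)
t=0.200: state=(1.192, 1.337)
t=0.300: state=(1.266, 1.237)
t=0.400: state=(1.349, 1.150)
t=0.500: state=(1.441, 1.074)
t=0.600: state=(1.544, 1.009)
t=0.700: state=(1.658, 0.954)
t=0.800: state=(1.783, 0.908)
t=0.900: state=(1.921, 0.870)
t=1.000: state=(2.072, 0.841)
t=1.100: state=(2.237, 0.821)
t=1.200: state=(2.416, 0.808)
t=1.300: state=(2.611, 0.805)
t=1.400: state=(2.821, 0.811)
t=1.500: state=(3.047, 0.827)
t=1.600: state=(3.288, 0.854)
t=1.700: state=(3.544, 0.896)
t=1.800: state=(3.813, 0.953)
t=1.900: state=(4.092, 1.030)
t=2.000: state=(4.378, 1.132)
t=2.100: state=(4.665, 1.264)
t=2.120: state=(4.721, 1.295)
compare at T: x=4.721, y=1.295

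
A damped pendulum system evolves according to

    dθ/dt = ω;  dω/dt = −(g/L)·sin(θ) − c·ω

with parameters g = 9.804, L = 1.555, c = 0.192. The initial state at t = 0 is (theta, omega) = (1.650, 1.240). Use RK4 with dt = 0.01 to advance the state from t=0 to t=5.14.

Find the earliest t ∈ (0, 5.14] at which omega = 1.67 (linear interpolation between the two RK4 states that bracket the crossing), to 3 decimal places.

t = 1.977

t=0.000: state=(1.650, 1.240)
step 1 (dt=0.01): k1=(1.240, -6.523), k2=(1.207, -6.514), k3=(1.207, -6.514), k4=(1.175, -6.504); state += dt/6·(k1+2k2+2k3+k4)
t=0.010: state=(1.662, 1.175)
t=0.020: state=(1.673, 1.110)
t=0.030: state=(1.684, 1.045)
continuing one RK4 step at a time; state shown every 20 steps (Δt=0.2):
t=0.200: state=(1.770, -0.027)
t=0.400: state=(1.642, -1.247)
t=0.600: state=(1.274, -2.425)
t=0.800: state=(0.688, -3.356)
t=1.000: state=(-0.024, -3.627)
t=1.200: state=(-0.704, -3.044)
t=1.400: state=(-1.206, -1.916)
t=1.600: state=(-1.461, -0.639)
t=1.800: state=(-1.463, 0.618)
t=1.970: state=(-1.270, 1.632)
next step: t=1.980: state=(-1.254, 1.689) — omega has crossed 1.67
linear interpolation between t=1.970 (1.63167) and t=1.980 (1.68855) → t≈1.977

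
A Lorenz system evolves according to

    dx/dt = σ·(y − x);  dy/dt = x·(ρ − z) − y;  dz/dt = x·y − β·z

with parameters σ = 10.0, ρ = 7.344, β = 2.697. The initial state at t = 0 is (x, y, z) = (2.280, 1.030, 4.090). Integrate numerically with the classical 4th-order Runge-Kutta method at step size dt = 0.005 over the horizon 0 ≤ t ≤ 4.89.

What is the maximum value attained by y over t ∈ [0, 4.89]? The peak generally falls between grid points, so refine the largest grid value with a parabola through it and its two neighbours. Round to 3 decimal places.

t=0.000: state=(2.280, 1.030, 4.090)
step 1 (dt=0.005): k1=(-12.500, 6.389, -8.682), k2=(-12.028, 6.320, -8.620), k3=(-12.041, 6.324, -8.620), k4=(-11.582, 6.257, -8.558); state += dt/6·(k1+2k2+2k3+k4)
t=0.005: state=(2.220, 1.062, 4.047)
t=0.010: state=(2.164, 1.093, 4.004)
t=0.015: state=(2.113, 1.123, 3.963)
continuing one RK4 step at a time; state shown every 40 steps (Δt=0.2):
t=0.200: state=(1.828, 2.141, 2.835)
t=0.400: state=(2.947, 3.728, 2.751)
t=0.600: state=(4.770, 5.692, 4.575)
t=0.800: state=(5.788, 5.690, 7.738)
t=1.000: state=(4.575, 3.727, 8.289)
t=1.200: state=(3.275, 2.902, 6.692)
t=1.400: state=(3.054, 3.168, 5.320)
t=1.600: state=(3.590, 3.977, 4.935)
t=1.800: state=(4.413, 4.785, 5.667)
t=2.000: state=(4.813, 4.799, 6.847)
t=2.200: state=(4.425, 4.117, 7.191)
t=2.400: state=(3.868, 3.668, 6.624)
t=2.600: state=(3.702, 3.732, 5.981)
t=2.800: state=(3.924, 4.093, 5.789)
t=3.000: state=(4.266, 4.410, 6.103)
t=3.200: state=(4.409, 4.399, 6.554)
t=3.400: state=(4.259, 4.142, 6.687)
t=3.600: state=(4.038, 3.954, 6.470)
t=3.800: state=(3.963, 3.974, 6.203)
t=4.000: state=(4.055, 4.125, 6.124)
t=4.200: state=(4.193, 4.249, 6.255)
t=4.400: state=(4.245, 4.240, 6.431)
t=4.600: state=(4.185, 4.139, 6.481)
t=4.800: state=(4.098, 4.064, 6.395)
t=4.890: state=(4.074, 4.057, 6.342)
largest grid value and its neighbours: y(0.695)=6.10296, y(0.700)=6.10472, y(0.705)=6.10427
parabola through these three points peaks at t≈0.701 with y≈6.10481

max y = 6.105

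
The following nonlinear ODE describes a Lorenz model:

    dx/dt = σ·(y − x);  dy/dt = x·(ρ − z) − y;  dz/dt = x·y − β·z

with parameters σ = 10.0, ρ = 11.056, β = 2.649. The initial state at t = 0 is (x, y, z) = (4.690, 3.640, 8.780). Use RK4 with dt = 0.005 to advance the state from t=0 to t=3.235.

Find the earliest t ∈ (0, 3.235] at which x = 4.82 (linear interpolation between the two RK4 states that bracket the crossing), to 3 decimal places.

t=0.000: state=(4.690, 3.640, 8.780)
step 1 (dt=0.005): k1=(-10.500, 7.034, -6.187), k2=(-10.062, 7.029, -6.159), k3=(-10.073, 7.031, -6.155), k4=(-9.645, 7.027, -6.125); state += dt/6·(k1+2k2+2k3+k4)
t=0.005: state=(4.640, 3.675, 8.749)
t=0.010: state=(4.593, 3.710, 8.719)
t=0.015: state=(4.551, 3.745, 8.689)
continuing one RK4 step at a time; state shown every 40 steps (Δt=0.2):
t=0.200: state=(4.620, 5.146, 8.209)
t=0.235: state=(4.819, 5.424, 8.316)
next step: t=0.240: state=(4.850, 5.462, 8.338) — x has crossed 4.82
linear interpolation between t=0.235 (4.81930) and t=0.240 (4.84972) → t≈0.235

t = 0.235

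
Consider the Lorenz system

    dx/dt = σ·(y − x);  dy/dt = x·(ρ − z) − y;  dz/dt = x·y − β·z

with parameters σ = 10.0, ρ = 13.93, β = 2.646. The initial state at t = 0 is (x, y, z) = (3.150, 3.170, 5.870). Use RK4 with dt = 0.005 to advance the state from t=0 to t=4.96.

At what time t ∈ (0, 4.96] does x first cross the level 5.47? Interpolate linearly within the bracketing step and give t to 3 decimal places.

t=0.000: state=(3.150, 3.170, 5.870)
step 1 (dt=0.005): k1=(0.200, 22.219, -5.547), k2=(0.750, 22.211, -5.333), k3=(0.737, 22.221, -5.330), k4=(1.274, 22.222, -5.114); state += dt/6·(k1+2k2+2k3+k4)
t=0.005: state=(3.154, 3.281, 5.843)
t=0.010: state=(3.163, 3.392, 5.819)
t=0.015: state=(3.177, 3.504, 5.797)
t=0.175: state=(5.466, 7.741, 6.962)
next step: t=0.180: state=(5.581, 7.893, 7.085) — x has crossed 5.47
linear interpolation between t=0.175 (5.46638) and t=0.180 (5.58104) → t≈0.175

t = 0.175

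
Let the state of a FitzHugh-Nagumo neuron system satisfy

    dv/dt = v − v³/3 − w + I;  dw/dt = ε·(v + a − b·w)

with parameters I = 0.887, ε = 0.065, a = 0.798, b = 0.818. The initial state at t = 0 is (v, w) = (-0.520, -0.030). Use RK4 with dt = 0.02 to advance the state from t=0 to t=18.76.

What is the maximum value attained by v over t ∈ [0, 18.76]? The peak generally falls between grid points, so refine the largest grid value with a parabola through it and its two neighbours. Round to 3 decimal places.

max v = 1.970

t=0.000: state=(-0.520, -0.030)
step 1 (dt=0.02): k1=(0.444, 0.020), k2=(0.447, 0.020), k3=(0.447, 0.020), k4=(0.450, 0.020); state += dt/6·(k1+2k2+2k3+k4)
t=0.020: state=(-0.511, -0.030)
t=0.040: state=(-0.502, -0.029)
t=0.060: state=(-0.493, -0.029)
continuing one RK4 step at a time; state shown every 50 steps (Δt=1):
t=1.000: state=(0.168, 0.008)
t=2.000: state=(1.505, 0.110)
t=3.000: state=(1.965, 0.271)
t=4.000: state=(1.944, 0.432)
t=5.000: state=(1.890, 0.581)
t=6.000: state=(1.835, 0.719)
t=7.000: state=(1.778, 0.847)
t=8.000: state=(1.722, 0.964)
t=9.000: state=(1.664, 1.072)
t=10.000: state=(1.606, 1.171)
t=11.000: state=(1.547, 1.260)
t=12.000: state=(1.486, 1.342)
t=13.000: state=(1.422, 1.415)
t=14.000: state=(1.356, 1.480)
t=15.000: state=(1.286, 1.537)
t=16.000: state=(1.209, 1.587)
t=17.000: state=(1.124, 1.629)
t=18.000: state=(1.023, 1.664)
t=18.760: state=(0.931, 1.684)
largest grid value and its neighbours: v(3.200)=1.97019, v(3.220)=1.97024, v(3.240)=1.97022
parabola through these three points peaks at t≈3.225 with v≈1.97024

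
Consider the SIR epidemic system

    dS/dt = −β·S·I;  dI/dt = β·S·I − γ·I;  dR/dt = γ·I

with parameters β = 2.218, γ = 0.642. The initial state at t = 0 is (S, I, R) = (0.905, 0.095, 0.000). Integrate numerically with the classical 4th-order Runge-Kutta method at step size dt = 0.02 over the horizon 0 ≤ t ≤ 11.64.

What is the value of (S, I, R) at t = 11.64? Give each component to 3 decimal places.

(S, I, R) = (0.032, 0.003, 0.965)

t=0.000: state=(0.905, 0.095, 0.000)
step 1 (dt=0.02): k1=(-0.191, 0.130, 0.061), k2=(-0.193, 0.131, 0.062), k3=(-0.193, 0.131, 0.062), k4=(-0.195, 0.132, 0.063); state += dt/6·(k1+2k2+2k3+k4)
t=0.020: state=(0.901, 0.098, 0.001)
t=0.040: state=(0.897, 0.100, 0.003)
t=0.060: state=(0.893, 0.103, 0.004)
continuing one RK4 step at a time; state shown every 25 steps (Δt=0.5):
t=0.500: state=(0.781, 0.176, 0.043)
t=1.000: state=(0.607, 0.277, 0.115)
t=1.500: state=(0.426, 0.356, 0.218)
t=2.000: state=(0.281, 0.380, 0.338)
t=2.500: state=(0.186, 0.356, 0.457)
t=3.000: state=(0.129, 0.307, 0.564)
t=3.500: state=(0.095, 0.252, 0.654)
t=4.000: state=(0.074, 0.200, 0.726)
t=4.500: state=(0.060, 0.156, 0.783)
t=5.000: state=(0.052, 0.121, 0.827)
t=5.500: state=(0.046, 0.092, 0.861)
t=6.000: state=(0.042, 0.070, 0.887)
t=6.500: state=(0.039, 0.053, 0.907)
t=7.000: state=(0.037, 0.040, 0.922)
t=7.500: state=(0.036, 0.031, 0.933)
t=8.000: state=(0.035, 0.023, 0.942)
t=8.500: state=(0.034, 0.017, 0.948)
t=9.000: state=(0.034, 0.013, 0.953)
t=9.500: state=(0.033, 0.010, 0.957)
t=10.000: state=(0.033, 0.007, 0.960)
t=10.500: state=(0.033, 0.006, 0.962)
t=11.000: state=(0.032, 0.004, 0.963)
t=11.500: state=(0.032, 0.003, 0.965)
t=11.640: state=(0.032, 0.003, 0.965)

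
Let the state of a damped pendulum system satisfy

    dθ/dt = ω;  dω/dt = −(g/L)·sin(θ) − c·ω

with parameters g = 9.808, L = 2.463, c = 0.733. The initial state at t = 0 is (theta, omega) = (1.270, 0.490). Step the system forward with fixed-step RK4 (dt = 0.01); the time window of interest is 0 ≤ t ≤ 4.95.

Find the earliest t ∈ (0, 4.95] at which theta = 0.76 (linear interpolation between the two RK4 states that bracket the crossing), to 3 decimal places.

t = 0.702

t=0.000: state=(1.270, 0.490)
step 1 (dt=0.01): k1=(0.490, -4.163), k2=(0.469, -4.150), k3=(0.469, -4.150), k4=(0.448, -4.138); state += dt/6·(k1+2k2+2k3+k4)
t=0.010: state=(1.275, 0.448)
t=0.020: state=(1.279, 0.407)
t=0.030: state=(1.283, 0.366)
continuing one RK4 step at a time; state shown every 20 steps (Δt=0.2):
t=0.200: state=(1.288, -0.289)
t=0.400: state=(1.162, -0.949)
t=0.600: state=(0.919, -1.459)
t=0.700: state=(0.763, -1.642)
next step: t=0.710: state=(0.747, -1.657) — theta has crossed 0.76
linear interpolation between t=0.700 (0.76326) and t=0.710 (0.74676) → t≈0.702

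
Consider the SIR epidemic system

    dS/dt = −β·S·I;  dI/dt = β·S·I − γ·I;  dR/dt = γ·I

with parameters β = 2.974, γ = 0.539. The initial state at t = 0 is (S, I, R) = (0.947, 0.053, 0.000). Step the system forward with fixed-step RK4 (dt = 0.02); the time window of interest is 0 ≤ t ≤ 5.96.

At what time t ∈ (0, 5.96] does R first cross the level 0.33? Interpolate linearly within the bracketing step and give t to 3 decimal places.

t = 1.959

t=0.000: state=(0.947, 0.053, 0.000)
step 1 (dt=0.02): k1=(-0.149, 0.121, 0.029), k2=(-0.152, 0.123, 0.029), k3=(-0.152, 0.123, 0.029), k4=(-0.156, 0.126, 0.030); state += dt/6·(k1+2k2+2k3+k4)
t=0.020: state=(0.944, 0.055, 0.001)
t=0.040: state=(0.941, 0.058, 0.001)
t=0.060: state=(0.937, 0.061, 0.002)
continuing one RK4 step at a time; state shown every 10 steps (Δt=0.2):
t=0.200: state=(0.910, 0.083, 0.007)
t=0.400: state=(0.856, 0.126, 0.018)
t=0.600: state=(0.781, 0.184, 0.035)
t=0.800: state=(0.686, 0.256, 0.058)
t=1.000: state=(0.576, 0.334, 0.090)
t=1.200: state=(0.461, 0.408, 0.130)
t=1.400: state=(0.355, 0.467, 0.178)
t=1.600: state=(0.266, 0.504, 0.230)
t=1.800: state=(0.196, 0.519, 0.286)
t=1.940: state=(0.158, 0.517, 0.325)
next step: t=1.960: state=(0.153, 0.517, 0.330) — R has crossed 0.33
linear interpolation between t=1.940 (0.32466) and t=1.960 (0.33023) → t≈1.959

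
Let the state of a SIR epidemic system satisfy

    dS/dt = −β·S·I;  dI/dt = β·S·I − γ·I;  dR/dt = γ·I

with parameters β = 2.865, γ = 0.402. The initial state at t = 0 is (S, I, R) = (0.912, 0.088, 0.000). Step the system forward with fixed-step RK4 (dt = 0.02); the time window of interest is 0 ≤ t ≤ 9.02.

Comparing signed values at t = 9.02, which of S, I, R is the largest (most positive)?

largest component: R

t=0.000: state=(0.912, 0.088, 0.000)
step 1 (dt=0.02): k1=(-0.230, 0.195, 0.035), k2=(-0.234, 0.198, 0.036), k3=(-0.235, 0.198, 0.036), k4=(-0.239, 0.202, 0.037); state += dt/6·(k1+2k2+2k3+k4)
t=0.020: state=(0.907, 0.092, 0.001)
t=0.040: state=(0.902, 0.096, 0.001)
t=0.060: state=(0.897, 0.100, 0.002)
continuing one RK4 step at a time; state shown every 25 steps (Δt=0.5):
t=0.500: state=(0.732, 0.237, 0.031)
t=1.000: state=(0.446, 0.454, 0.100)
t=1.500: state=(0.208, 0.584, 0.207)
t=2.000: state=(0.089, 0.585, 0.326)
t=2.500: state=(0.040, 0.522, 0.438)
t=3.000: state=(0.020, 0.445, 0.535)
t=3.500: state=(0.011, 0.372, 0.617)
t=4.000: state=(0.007, 0.308, 0.685)
t=4.500: state=(0.005, 0.254, 0.742)
t=5.000: state=(0.003, 0.209, 0.788)
t=5.500: state=(0.003, 0.171, 0.826)
t=6.000: state=(0.002, 0.141, 0.857)
t=6.500: state=(0.002, 0.115, 0.883)
t=7.000: state=(0.001, 0.095, 0.904)
t=7.500: state=(0.001, 0.078, 0.921)
t=8.000: state=(0.001, 0.064, 0.935)
t=8.500: state=(0.001, 0.052, 0.947)
t=9.000: state=(0.001, 0.043, 0.956)
t=9.020: state=(0.001, 0.042, 0.957)
compare at T: S=0.001, I=0.042, R=0.957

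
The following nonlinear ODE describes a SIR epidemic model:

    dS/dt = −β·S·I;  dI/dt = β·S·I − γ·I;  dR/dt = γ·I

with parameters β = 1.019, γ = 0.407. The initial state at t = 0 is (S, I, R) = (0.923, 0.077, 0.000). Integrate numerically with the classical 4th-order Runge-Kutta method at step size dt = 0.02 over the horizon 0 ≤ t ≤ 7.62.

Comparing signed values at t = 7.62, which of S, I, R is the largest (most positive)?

largest component: R

t=0.000: state=(0.923, 0.077, 0.000)
step 1 (dt=0.02): k1=(-0.072, 0.041, 0.031), k2=(-0.073, 0.041, 0.032), k3=(-0.073, 0.041, 0.032), k4=(-0.073, 0.041, 0.032); state += dt/6·(k1+2k2+2k3+k4)
t=0.020: state=(0.922, 0.078, 0.001)
t=0.040: state=(0.920, 0.079, 0.001)
t=0.060: state=(0.919, 0.079, 0.002)
continuing one RK4 step at a time; state shown every 25 steps (Δt=0.5):
t=0.500: state=(0.883, 0.100, 0.018)
t=1.000: state=(0.833, 0.126, 0.041)
t=1.500: state=(0.776, 0.155, 0.069)
t=2.000: state=(0.712, 0.184, 0.104)
t=2.500: state=(0.643, 0.213, 0.144)
t=3.000: state=(0.574, 0.236, 0.190)
t=3.500: state=(0.506, 0.254, 0.240)
t=4.000: state=(0.443, 0.264, 0.293)
t=4.500: state=(0.387, 0.266, 0.347)
t=5.000: state=(0.339, 0.261, 0.401)
t=5.500: state=(0.297, 0.250, 0.453)
t=6.000: state=(0.263, 0.235, 0.502)
t=6.500: state=(0.234, 0.218, 0.548)
t=7.000: state=(0.210, 0.199, 0.591)
t=7.500: state=(0.191, 0.180, 0.629)
t=7.620: state=(0.187, 0.175, 0.638)
compare at T: S=0.187, I=0.175, R=0.638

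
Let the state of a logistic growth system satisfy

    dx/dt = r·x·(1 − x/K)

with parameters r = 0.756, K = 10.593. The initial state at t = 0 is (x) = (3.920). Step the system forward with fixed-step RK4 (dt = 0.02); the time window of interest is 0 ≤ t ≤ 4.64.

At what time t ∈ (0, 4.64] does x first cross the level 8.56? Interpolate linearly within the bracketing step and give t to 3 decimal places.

t = 2.605

t=0.000: state=(3.920)
step 1 (dt=0.02): k1=(1.867), k2=(1.870), k3=(1.871), k4=(1.874); state += dt/6·(k1+2k2+2k3+k4)
t=0.020: state=(3.957)
t=0.040: state=(3.995)
t=0.060: state=(4.033)
continuing one RK4 step at a time; state shown every 10 steps (Δt=0.2):
t=0.200: state=(4.300)
t=0.400: state=(4.691)
t=0.600: state=(5.089)
t=0.800: state=(5.489)
t=1.000: state=(5.887)
t=1.200: state=(6.279)
t=1.400: state=(6.659)
t=1.600: state=(7.025)
t=1.800: state=(7.374)
t=2.000: state=(7.702)
t=2.200: state=(8.009)
t=2.400: state=(8.293)
t=2.600: state=(8.553)
next step: t=2.620: state=(8.578) — x has crossed 8.56
linear interpolation between t=2.600 (8.55348) and t=2.620 (8.57826) → t≈2.605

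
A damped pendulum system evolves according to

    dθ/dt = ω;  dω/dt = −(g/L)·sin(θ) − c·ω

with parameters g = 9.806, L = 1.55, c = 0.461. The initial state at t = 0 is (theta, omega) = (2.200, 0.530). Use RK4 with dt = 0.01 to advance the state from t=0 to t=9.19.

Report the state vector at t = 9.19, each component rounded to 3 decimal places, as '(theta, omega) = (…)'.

(theta, omega) = (-0.139, -0.465)

t=0.000: state=(2.200, 0.530)
step 1 (dt=0.01): k1=(0.530, -5.359), k2=(0.503, -5.337), k3=(0.503, -5.338), k4=(0.477, -5.316); state += dt/6·(k1+2k2+2k3+k4)
t=0.010: state=(2.205, 0.477)
t=0.020: state=(2.210, 0.424)
t=0.030: state=(2.214, 0.371)
continuing one RK4 step at a time; state shown every 50 steps (Δt=0.5):
t=0.500: state=(1.837, -1.980)
t=1.000: state=(0.274, -3.843)
t=1.500: state=(-1.224, -1.589)
t=2.000: state=(-1.219, 1.490)
t=2.500: state=(-0.013, 2.783)
t=3.000: state=(0.953, 0.724)
t=3.500: state=(0.676, -1.644)
t=4.000: state=(-0.305, -1.766)
t=4.500: state=(-0.725, 0.197)
t=5.000: state=(-0.218, 1.541)
t=5.500: state=(0.444, 0.784)
t=6.000: state=(0.437, -0.744)
t=6.500: state=(-0.092, -1.081)
t=7.000: state=(-0.400, -0.034)
t=7.500: state=(-0.159, 0.838)
t=8.000: state=(0.226, 0.511)
t=8.500: state=(0.256, -0.373)
t=9.000: state=(-0.034, -0.621)
t=9.190: state=(-0.139, -0.465)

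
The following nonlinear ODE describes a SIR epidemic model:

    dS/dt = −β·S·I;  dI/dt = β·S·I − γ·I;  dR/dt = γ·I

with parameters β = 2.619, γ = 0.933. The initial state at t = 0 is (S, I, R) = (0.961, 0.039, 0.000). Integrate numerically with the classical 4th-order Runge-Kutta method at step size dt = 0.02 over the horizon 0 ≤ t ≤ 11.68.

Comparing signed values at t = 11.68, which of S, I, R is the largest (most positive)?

t=0.000: state=(0.961, 0.039, 0.000)
step 1 (dt=0.02): k1=(-0.098, 0.062, 0.036), k2=(-0.100, 0.063, 0.037), k3=(-0.100, 0.063, 0.037), k4=(-0.101, 0.064, 0.038); state += dt/6·(k1+2k2+2k3+k4)
t=0.020: state=(0.959, 0.040, 0.001)
t=0.040: state=(0.957, 0.042, 0.002)
t=0.060: state=(0.955, 0.043, 0.002)
continuing one RK4 step at a time; state shown every 25 steps (Δt=0.5):
t=0.500: state=(0.890, 0.083, 0.027)
t=1.000: state=(0.764, 0.154, 0.082)
t=1.500: state=(0.592, 0.236, 0.173)
t=2.000: state=(0.418, 0.285, 0.296)
t=2.500: state=(0.287, 0.282, 0.431)
t=3.000: state=(0.203, 0.243, 0.554)
t=3.500: state=(0.153, 0.192, 0.656)
t=4.000: state=(0.123, 0.144, 0.734)
t=4.500: state=(0.104, 0.105, 0.791)
t=5.000: state=(0.093, 0.075, 0.833)
t=5.500: state=(0.085, 0.053, 0.862)
t=6.000: state=(0.081, 0.037, 0.883)
t=6.500: state=(0.077, 0.026, 0.897)
t=7.000: state=(0.075, 0.018, 0.907)
t=7.500: state=(0.074, 0.012, 0.914)
t=8.000: state=(0.073, 0.008, 0.919)
t=8.500: state=(0.072, 0.006, 0.922)
t=9.000: state=(0.072, 0.004, 0.924)
t=9.500: state=(0.071, 0.003, 0.926)
t=10.000: state=(0.071, 0.002, 0.927)
t=10.500: state=(0.071, 0.001, 0.928)
t=11.000: state=(0.071, 0.001, 0.928)
t=11.500: state=(0.071, 0.001, 0.928)
t=11.680: state=(0.071, 0.001, 0.929)
compare at T: S=0.071, I=0.001, R=0.929

largest component: R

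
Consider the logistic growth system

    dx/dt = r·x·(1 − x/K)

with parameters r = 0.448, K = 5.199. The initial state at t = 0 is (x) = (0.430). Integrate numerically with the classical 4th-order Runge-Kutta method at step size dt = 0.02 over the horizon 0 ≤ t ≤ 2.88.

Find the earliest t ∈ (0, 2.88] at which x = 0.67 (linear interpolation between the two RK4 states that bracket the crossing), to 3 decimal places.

t = 1.105

t=0.000: state=(0.430)
step 1 (dt=0.02): k1=(0.177), k2=(0.177), k3=(0.177), k4=(0.178); state += dt/6·(k1+2k2+2k3+k4)
t=0.020: state=(0.434)
t=0.040: state=(0.437)
t=0.060: state=(0.441)
continuing one RK4 step at a time; state shown every 5 steps (Δt=0.1):
t=0.100: state=(0.448)
t=0.200: state=(0.467)
t=0.300: state=(0.486)
t=0.400: state=(0.506)
t=0.500: state=(0.527)
t=0.600: state=(0.549)
t=0.700: state=(0.571)
t=0.800: state=(0.594)
t=0.900: state=(0.618)
t=1.000: state=(0.643)
t=1.100: state=(0.669)
next step: t=1.120: state=(0.674) — x has crossed 0.67
linear interpolation between t=1.100 (0.66864) and t=1.120 (0.67388) → t≈1.105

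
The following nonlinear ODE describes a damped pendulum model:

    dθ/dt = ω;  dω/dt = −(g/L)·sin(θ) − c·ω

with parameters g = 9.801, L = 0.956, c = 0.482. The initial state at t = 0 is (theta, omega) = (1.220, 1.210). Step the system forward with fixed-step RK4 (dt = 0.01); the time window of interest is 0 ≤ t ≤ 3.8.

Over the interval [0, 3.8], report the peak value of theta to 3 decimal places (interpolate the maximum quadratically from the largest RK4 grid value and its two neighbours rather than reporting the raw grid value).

t=0.000: state=(1.220, 1.210)
step 1 (dt=0.01): k1=(1.210, -10.211), k2=(1.159, -10.207), k3=(1.159, -10.207), k4=(1.108, -10.202); state += dt/6·(k1+2k2+2k3+k4)
t=0.010: state=(1.232, 1.108)
t=0.020: state=(1.242, 1.006)
t=0.030: state=(1.252, 0.904)
continuing one RK4 step at a time; state shown every 20 steps (Δt=0.2):
t=0.200: state=(1.261, -0.770)
t=0.400: state=(0.931, -2.452)
t=0.600: state=(0.330, -3.379)
t=0.800: state=(-0.334, -3.043)
t=1.000: state=(-0.816, -1.667)
t=1.200: state=(-0.979, 0.049)
t=1.400: state=(-0.808, 1.595)
t=1.600: state=(-0.380, 2.555)
t=1.800: state=(0.147, 2.535)
t=2.000: state=(0.571, 1.586)
t=2.200: state=(0.753, 0.203)
t=2.400: state=(0.657, -1.113)
t=2.600: state=(0.339, -1.960)
t=2.800: state=(-0.075, -2.031)
t=3.000: state=(-0.422, -1.339)
t=3.200: state=(-0.583, -0.242)
t=3.400: state=(-0.520, 0.834)
t=3.600: state=(-0.275, 1.530)
t=3.800: state=(0.050, 1.606)
largest grid value and its neighbours: theta(0.110)=1.29173, theta(0.120)=1.29223, theta(0.130)=1.29175
parabola through these three points peaks at t≈0.120 with theta≈1.29223

max theta = 1.292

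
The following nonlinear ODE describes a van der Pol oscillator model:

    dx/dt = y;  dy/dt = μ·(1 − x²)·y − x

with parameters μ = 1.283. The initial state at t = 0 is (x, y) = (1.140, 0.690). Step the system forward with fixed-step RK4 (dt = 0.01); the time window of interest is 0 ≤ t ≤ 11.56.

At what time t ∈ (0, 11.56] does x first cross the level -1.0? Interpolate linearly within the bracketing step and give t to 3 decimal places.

t = 2.383

t=0.000: state=(1.140, 0.690)
step 1 (dt=0.01): k1=(0.690, -1.405), k2=(0.683, -1.413), k3=(0.683, -1.413), k4=(0.676, -1.420); state += dt/6·(k1+2k2+2k3+k4)
t=0.010: state=(1.147, 0.676)
t=0.020: state=(1.154, 0.662)
t=0.030: state=(1.160, 0.647)
continuing one RK4 step at a time; state shown every 50 steps (Δt=0.5):
t=0.500: state=(1.300, -0.036)
t=1.000: state=(1.144, -0.558)
t=1.500: state=(0.740, -1.092)
t=2.000: state=(-0.029, -2.104)
t=2.380: state=(-0.991, -2.736)
next step: t=2.390: state=(-1.019, -2.726) — x has crossed -1.0
linear interpolation between t=2.380 (-0.99131) and t=2.390 (-1.01863) → t≈2.383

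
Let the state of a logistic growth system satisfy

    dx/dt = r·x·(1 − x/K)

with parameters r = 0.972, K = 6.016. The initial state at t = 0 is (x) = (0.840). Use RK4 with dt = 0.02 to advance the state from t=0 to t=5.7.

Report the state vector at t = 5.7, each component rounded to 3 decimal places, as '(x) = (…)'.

t=0.000: state=(0.840)
step 1 (dt=0.02): k1=(0.702), k2=(0.707), k3=(0.707), k4=(0.712); state += dt/6·(k1+2k2+2k3+k4)
t=0.020: state=(0.854)
t=0.040: state=(0.868)
t=0.060: state=(0.883)
continuing one RK4 step at a time; state shown every 10 steps (Δt=0.2):
t=0.200: state=(0.991)
t=0.400: state=(1.162)
t=0.600: state=(1.355)
t=0.800: state=(1.570)
t=1.000: state=(1.806)
t=1.200: state=(2.061)
t=1.400: state=(2.332)
t=1.600: state=(2.614)
t=1.800: state=(2.905)
t=2.000: state=(3.197)
t=2.200: state=(3.485)
t=2.400: state=(3.765)
t=2.600: state=(4.032)
t=2.800: state=(4.281)
t=3.000: state=(4.511)
t=3.200: state=(4.719)
t=3.400: state=(4.906)
t=3.600: state=(5.072)
t=3.800: state=(5.216)
t=4.000: state=(5.342)
t=4.200: state=(5.450)
t=4.400: state=(5.542)
t=4.600: state=(5.620)
t=4.800: state=(5.686)
t=5.000: state=(5.742)
t=5.200: state=(5.788)
t=5.400: state=(5.827)
t=5.600: state=(5.860)
t=5.700: state=(5.874)

(x) = (5.874)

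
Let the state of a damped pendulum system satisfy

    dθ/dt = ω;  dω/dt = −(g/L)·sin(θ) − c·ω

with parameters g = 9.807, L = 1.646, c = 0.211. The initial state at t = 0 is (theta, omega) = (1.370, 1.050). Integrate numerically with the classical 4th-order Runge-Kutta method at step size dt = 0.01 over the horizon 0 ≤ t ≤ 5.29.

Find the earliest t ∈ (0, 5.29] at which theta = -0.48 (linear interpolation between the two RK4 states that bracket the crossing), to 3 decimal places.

t=0.000: state=(1.370, 1.050)
step 1 (dt=0.01): k1=(1.050, -6.060), k2=(1.020, -6.060), k3=(1.020, -6.060), k4=(0.989, -6.059); state += dt/6·(k1+2k2+2k3+k4)
t=0.010: state=(1.380, 0.989)
t=0.020: state=(1.390, 0.929)
t=0.030: state=(1.399, 0.868)
continuing one RK4 step at a time; state shown every 20 steps (Δt=0.2):
t=0.200: state=(1.460, -0.149)
t=0.400: state=(1.314, -1.293)
t=0.600: state=(0.951, -2.298)
t=0.800: state=(0.419, -2.940)
t=1.000: state=(-0.182, -2.952)
t=1.100: state=(-0.466, -2.702)
next step: t=1.110: state=(-0.493, -2.669) — theta has crossed -0.48
linear interpolation between t=1.100 (-0.46611) and t=1.110 (-0.49296) → t≈1.105

t = 1.105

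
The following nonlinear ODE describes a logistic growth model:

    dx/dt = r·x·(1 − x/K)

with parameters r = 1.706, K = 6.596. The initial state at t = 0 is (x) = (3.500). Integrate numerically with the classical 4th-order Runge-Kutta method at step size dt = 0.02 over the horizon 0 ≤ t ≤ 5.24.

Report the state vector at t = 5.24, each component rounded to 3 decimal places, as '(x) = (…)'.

t=0.000: state=(3.500)
step 1 (dt=0.02): k1=(2.803), k2=(2.800), k3=(2.800), k4=(2.796); state += dt/6·(k1+2k2+2k3+k4)
t=0.020: state=(3.556)
t=0.040: state=(3.612)
t=0.060: state=(3.667)
continuing one RK4 step at a time; state shown every 10 steps (Δt=0.2):
t=0.200: state=(4.049)
t=0.400: state=(4.558)
t=0.600: state=(5.005)
t=0.800: state=(5.380)
t=1.000: state=(5.683)
t=1.200: state=(5.920)
t=1.400: state=(6.101)
t=1.600: state=(6.236)
t=1.800: state=(6.336)
t=2.000: state=(6.409)
t=2.200: state=(6.462)
t=2.400: state=(6.500)
t=2.600: state=(6.528)
t=2.800: state=(6.547)
t=3.000: state=(6.561)
t=3.200: state=(6.571)
t=3.400: state=(6.578)
t=3.600: state=(6.583)
t=3.800: state=(6.587)
t=4.000: state=(6.590)
t=4.200: state=(6.591)
t=4.400: state=(6.593)
t=4.600: state=(6.594)
t=4.800: state=(6.594)
t=5.000: state=(6.595)
t=5.200: state=(6.595)
t=5.240: state=(6.595)

(x) = (6.595)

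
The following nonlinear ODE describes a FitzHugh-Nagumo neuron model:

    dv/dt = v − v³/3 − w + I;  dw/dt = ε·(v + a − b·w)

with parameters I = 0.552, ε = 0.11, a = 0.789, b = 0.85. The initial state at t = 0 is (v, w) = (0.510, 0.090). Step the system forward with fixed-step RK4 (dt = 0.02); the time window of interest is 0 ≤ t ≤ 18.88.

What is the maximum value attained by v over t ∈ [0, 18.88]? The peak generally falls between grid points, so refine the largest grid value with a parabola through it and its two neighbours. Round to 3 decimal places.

max v = 1.749

t=0.000: state=(0.510, 0.090)
step 1 (dt=0.02): k1=(0.928, 0.134), k2=(0.933, 0.135), k3=(0.933, 0.135), k4=(0.939, 0.136); state += dt/6·(k1+2k2+2k3+k4)
t=0.020: state=(0.529, 0.093)
t=0.040: state=(0.548, 0.095)
t=0.060: state=(0.567, 0.098)
continuing one RK4 step at a time; state shown every 50 steps (Δt=1):
t=1.000: state=(1.472, 0.272)
t=2.000: state=(1.749, 0.506)
t=3.000: state=(1.691, 0.725)
t=4.000: state=(1.588, 0.915)
t=5.000: state=(1.474, 1.077)
t=6.000: state=(1.350, 1.212)
t=7.000: state=(1.211, 1.321)
t=8.000: state=(1.044, 1.405)
t=9.000: state=(0.820, 1.461)
t=10.000: state=(0.451, 1.482)
t=11.000: state=(-0.367, 1.442)
t=12.000: state=(-1.685, 1.284)
t=13.000: state=(-1.948, 1.054)
t=14.000: state=(-1.891, 0.841)
t=15.000: state=(-1.815, 0.654)
t=16.000: state=(-1.740, 0.492)
t=17.000: state=(-1.665, 0.352)
t=18.000: state=(-1.592, 0.233)
t=18.880: state=(-1.529, 0.143)
largest grid value and its neighbours: v(2.040)=1.74888, v(2.060)=1.74890, v(2.080)=1.74882
parabola through these three points peaks at t≈2.053 with v≈1.74890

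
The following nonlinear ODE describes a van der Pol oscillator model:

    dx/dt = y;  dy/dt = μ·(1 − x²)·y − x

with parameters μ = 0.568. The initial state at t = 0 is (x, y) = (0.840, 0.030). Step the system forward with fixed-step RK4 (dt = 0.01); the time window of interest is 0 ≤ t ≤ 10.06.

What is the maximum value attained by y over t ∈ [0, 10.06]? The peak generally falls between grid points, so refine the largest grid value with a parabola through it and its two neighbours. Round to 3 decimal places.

t=0.000: state=(0.840, 0.030)
step 1 (dt=0.01): k1=(0.030, -0.835), k2=(0.026, -0.836), k3=(0.026, -0.836), k4=(0.022, -0.837); state += dt/6·(k1+2k2+2k3+k4)
t=0.010: state=(0.840, 0.022)
t=0.020: state=(0.840, 0.013)
t=0.030: state=(0.841, 0.005)
continuing one RK4 step at a time; state shown every 50 steps (Δt=0.5):
t=0.500: state=(0.749, -0.395)
t=1.000: state=(0.447, -0.812)
t=1.500: state=(-0.057, -1.186)
t=2.000: state=(-0.698, -1.300)
t=2.500: state=(-1.251, -0.810)
t=3.000: state=(-1.457, -0.019)
t=3.500: state=(-1.302, 0.604)
t=4.000: state=(-0.872, 1.110)
t=4.500: state=(-0.184, 1.652)
t=5.000: state=(0.749, 1.967)
t=5.500: state=(1.584, 1.168)
t=6.000: state=(1.854, -0.017)
t=6.500: state=(1.662, -0.681)
t=7.000: state=(1.208, -1.130)
t=7.500: state=(0.517, -1.657)
t=8.000: state=(-0.458, -2.193)
t=8.500: state=(-1.494, -1.669)
t=9.000: state=(-1.963, -0.241)
t=9.500: state=(-1.854, 0.567)
t=10.000: state=(-1.456, 1.007)
t=10.060: state=(-1.394, 1.056)
largest grid value and its neighbours: y(4.940)=1.97305, y(4.950)=1.97326, y(4.960)=1.97298
parabola through these three points peaks at t≈4.949 with y≈1.97326

max y = 1.973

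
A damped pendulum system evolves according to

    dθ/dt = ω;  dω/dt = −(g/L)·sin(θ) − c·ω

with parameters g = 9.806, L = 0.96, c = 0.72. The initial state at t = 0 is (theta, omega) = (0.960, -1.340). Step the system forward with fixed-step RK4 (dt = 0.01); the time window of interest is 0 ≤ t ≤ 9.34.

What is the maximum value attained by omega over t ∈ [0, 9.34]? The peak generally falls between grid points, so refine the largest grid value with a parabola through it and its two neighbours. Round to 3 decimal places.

max omega = 1.913

t=0.000: state=(0.960, -1.340)
step 1 (dt=0.01): k1=(-1.340, -7.403), k2=(-1.377, -7.337), k3=(-1.377, -7.336), k4=(-1.413, -7.269); state += dt/6·(k1+2k2+2k3+k4)
t=0.010: state=(0.946, -1.413)
t=0.020: state=(0.932, -1.485)
t=0.030: state=(0.917, -1.556)
continuing one RK4 step at a time; state shown every 50 steps (Δt=0.5):
t=0.500: state=(-0.228, -2.408)
t=1.000: state=(-0.681, 0.735)
t=1.500: state=(0.120, 1.737)
t=2.000: state=(0.475, -0.466)
t=2.500: state=(-0.078, -1.221)
t=3.000: state=(-0.330, 0.327)
t=3.500: state=(0.057, 0.851)
t=4.000: state=(0.229, -0.241)
t=4.500: state=(-0.044, -0.589)
t=5.000: state=(-0.159, 0.181)
t=5.500: state=(0.035, 0.407)
t=6.000: state=(0.110, -0.137)
t=6.500: state=(-0.027, -0.280)
t=7.000: state=(-0.076, 0.103)
t=7.500: state=(0.021, 0.193)
t=8.000: state=(0.052, -0.077)
t=8.500: state=(-0.016, -0.132)
t=9.000: state=(-0.036, 0.058)
t=9.340: state=(-0.004, 0.110)
largest grid value and its neighbours: omega(1.350)=1.91129, omega(1.360)=1.91270, omega(1.370)=1.91218
parabola through these three points peaks at t≈1.362 with omega≈1.91275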